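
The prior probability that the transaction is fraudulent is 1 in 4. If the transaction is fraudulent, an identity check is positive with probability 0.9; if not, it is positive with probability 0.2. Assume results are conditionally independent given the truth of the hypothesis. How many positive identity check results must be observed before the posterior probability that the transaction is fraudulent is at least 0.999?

6

Prior odds: 0.25 ÷ 0.75 = 1/3.
Likelihood ratio of a positive = 0.9/0.2 = 4.5.
Target odds: 0.999 ÷ 0.001 = 999.
Need (1/3) × 4.5ⁿ ≥ 999, i.e. 4.5ⁿ ≥ 2997.
4.5⁵ = 1845.28125 falls short of 2997 but 4.5⁶ = 8303.765625 reaches it, so n = 6.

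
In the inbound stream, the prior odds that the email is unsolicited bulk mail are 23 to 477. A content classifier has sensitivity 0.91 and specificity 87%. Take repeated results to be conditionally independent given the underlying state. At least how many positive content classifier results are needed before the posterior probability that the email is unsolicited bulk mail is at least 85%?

3

Prior odds = 23/477.
False-positive rate = 1 − 0.87 = 0.13; likelihood ratio of a positive = 0.91/0.13 = 7.
Target odds: 0.85 ÷ 0.15 = 17/3.
Require 7ⁿ ≥ 17/3 ÷ (23/477) = 2703/23.
7² = 49 falls short of 2703/23 but 7³ = 343 reaches it, so n = 3.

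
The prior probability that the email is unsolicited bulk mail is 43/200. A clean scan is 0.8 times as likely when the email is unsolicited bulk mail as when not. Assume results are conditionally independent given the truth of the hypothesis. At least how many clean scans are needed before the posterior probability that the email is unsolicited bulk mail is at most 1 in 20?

8

Prior odds: 0.215 ÷ 0.785 = 43/157.
Likelihood ratio per clean scan = 0.8.
Target posterior odds = 0.05/0.95 = 1/19.
Need (43/157) × 0.8ⁿ ≤ 1/19, i.e. 0.8ⁿ ≤ 157/817.
0.8⁷ = 16384/78125 is still above 157/817 but 0.8⁸ = 65536/390625 is at or below it, so n = 8.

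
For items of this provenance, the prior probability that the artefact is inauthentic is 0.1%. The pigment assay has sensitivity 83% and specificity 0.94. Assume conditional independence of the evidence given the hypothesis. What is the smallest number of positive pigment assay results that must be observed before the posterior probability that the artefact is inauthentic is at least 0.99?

Prior odds: 0.001 ÷ 0.999 = 1/999.
False-positive rate = 1 − 0.94 = 0.06; likelihood ratio of a positive = 0.83/0.06 = 83/6.
Target odds: 0.99 ÷ 0.01 = 99.
Require (83/6)ⁿ ≥ 99 ÷ (1/999) = 98901.
(83/6)⁴ = 47458321/1296 falls short of 98901 but (83/6)⁵ ≈506564 reaches it, so n = 5.

5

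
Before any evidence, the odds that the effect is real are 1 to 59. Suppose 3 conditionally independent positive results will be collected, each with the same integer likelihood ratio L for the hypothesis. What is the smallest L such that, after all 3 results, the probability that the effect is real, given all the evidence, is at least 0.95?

Prior odds = 1/59.
Target odds = 0.95/0.05 = 19.
Need L³ ≥ 19 ÷ (1/59) = 1121.
10³ = 1000 < 1121 ≤ 1331 = 11³, so L = 11.

11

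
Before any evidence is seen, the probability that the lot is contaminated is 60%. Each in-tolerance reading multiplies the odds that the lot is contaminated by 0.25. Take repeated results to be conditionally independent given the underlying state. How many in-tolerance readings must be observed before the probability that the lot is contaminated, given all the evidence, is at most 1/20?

Prior odds: 0.6 ÷ 0.4 = 1.5.
Likelihood ratio per in-tolerance reading = 0.25.
Target odds: 0.05 ÷ 0.95 = 1/19.
Need 1.5 × 0.25ⁿ ≤ 1/19, i.e. 0.25ⁿ ≤ 2/57.
0.25² = 0.0625 is still above 2/57 but 0.25³ = 0.015625 is at or below it, so n = 3.

3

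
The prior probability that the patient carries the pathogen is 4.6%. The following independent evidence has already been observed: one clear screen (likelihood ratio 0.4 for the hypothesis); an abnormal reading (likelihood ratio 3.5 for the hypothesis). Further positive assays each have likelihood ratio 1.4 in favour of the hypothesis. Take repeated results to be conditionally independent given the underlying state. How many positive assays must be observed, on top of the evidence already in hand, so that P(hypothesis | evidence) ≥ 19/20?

Prior odds = 0.046/0.954 = 23/477.
Combined Bayes factor of the evidence already in hand = 0.4 × 3.5 = 1.4.
Odds after that evidence = (23/477) × 1.4 = 161/2385.
Target odds = 0.95/0.05 = 19.
Need 1.4ⁿ ≥ 19 ÷ (161/2385) = 45315/161.
1.4¹⁶ ≈217.795 falls short of 45315/161 but 1.4¹⁷ ≈304.913 reaches it, so n = 17.

17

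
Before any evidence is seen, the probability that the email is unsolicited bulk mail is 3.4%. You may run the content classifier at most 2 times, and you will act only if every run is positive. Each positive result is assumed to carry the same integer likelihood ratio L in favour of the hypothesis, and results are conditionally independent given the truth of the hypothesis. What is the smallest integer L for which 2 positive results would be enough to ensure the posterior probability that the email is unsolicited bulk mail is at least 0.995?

Prior odds = 0.034/0.966 = 17/483.
Target odds = 0.995/0.005 = 199.
Need L² ≥ 199 ÷ (17/483) = 96117/17.
75² = 5625 < 96117/17 ≤ 5776 = 76², so L = 76.

76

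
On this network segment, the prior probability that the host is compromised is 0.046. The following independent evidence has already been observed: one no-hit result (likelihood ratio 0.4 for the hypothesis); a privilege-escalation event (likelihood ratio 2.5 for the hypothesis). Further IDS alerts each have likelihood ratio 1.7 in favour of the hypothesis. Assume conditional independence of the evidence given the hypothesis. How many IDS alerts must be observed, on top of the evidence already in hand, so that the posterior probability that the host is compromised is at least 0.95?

Prior odds = 0.046/0.954 = 23/477.
Combined Bayes factor of the evidence already in hand = 0.4 × 2.5 = 1.
Odds after that evidence = (23/477) × 1 = 23/477.
Target odds = 0.95/0.05 = 19.
Need 1.7ⁿ ≥ 19 ÷ (23/477) = 9063/23.
1.7¹¹ ≈342.719 falls short of 9063/23 but 1.7¹² ≈582.622 reaches it, so n = 12.

12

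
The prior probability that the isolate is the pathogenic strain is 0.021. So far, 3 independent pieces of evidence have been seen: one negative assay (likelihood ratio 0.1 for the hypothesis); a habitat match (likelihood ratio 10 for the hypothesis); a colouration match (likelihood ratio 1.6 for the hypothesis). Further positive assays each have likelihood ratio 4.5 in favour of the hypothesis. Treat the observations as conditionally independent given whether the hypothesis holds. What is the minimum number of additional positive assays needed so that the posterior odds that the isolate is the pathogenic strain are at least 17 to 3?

Prior odds = 0.021/0.979 = 21/979.
Combined Bayes factor of the evidence already in hand = 0.1 × 10 × 1.6 = 1.6.
Odds after that evidence = (21/979) × 1.6 = 168/4895.
Target odds = 17/3.
Need 4.5ⁿ ≥ 17/3 ÷ (168/4895) = 83215/504.
4.5³ = 91.125 falls short of 83215/504 but 4.5⁴ = 410.0625 reaches it, so n = 4.

4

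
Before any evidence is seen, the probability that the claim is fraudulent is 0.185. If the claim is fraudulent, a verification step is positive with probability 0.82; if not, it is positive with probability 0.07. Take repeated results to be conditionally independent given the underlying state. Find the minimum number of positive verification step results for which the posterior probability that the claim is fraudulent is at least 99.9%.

4

Prior odds = 0.185/0.815 = 37/163.
Likelihood ratio of a positive = 0.82/0.07 = 82/7.
Target posterior odds = 0.999/0.001 = 999.
Need (37/163) × (82/7)ⁿ ≥ 999, i.e. (82/7)ⁿ ≥ 4401.
(82/7)³ = 551368/343 falls short of 4401 but (82/7)⁴ = 45212176/2401 reaches it, so n = 4.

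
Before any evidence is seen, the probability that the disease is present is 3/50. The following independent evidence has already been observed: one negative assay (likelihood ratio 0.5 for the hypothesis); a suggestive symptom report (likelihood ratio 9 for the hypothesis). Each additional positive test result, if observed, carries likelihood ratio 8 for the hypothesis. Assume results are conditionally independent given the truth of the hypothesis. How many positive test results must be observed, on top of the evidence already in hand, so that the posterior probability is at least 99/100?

Prior odds = 0.06/0.94 = 3/47.
Combined Bayes factor of the evidence already in hand = 0.5 × 9 = 4.5.
Odds after that evidence = (3/47) × 4.5 = 27/94.
Target odds = 0.99/0.01 = 99.
Need 8ⁿ ≥ 99 ÷ (27/94) = 1034/3.
8² = 64 falls short of 1034/3 but 8³ = 512 reaches it, so n = 3.

3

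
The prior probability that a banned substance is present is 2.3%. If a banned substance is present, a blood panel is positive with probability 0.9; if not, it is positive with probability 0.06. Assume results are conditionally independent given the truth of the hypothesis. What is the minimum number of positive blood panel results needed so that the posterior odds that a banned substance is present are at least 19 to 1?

3

Prior odds = 0.023/0.977 = 23/977.
Likelihood ratio of a positive = 0.9/0.06 = 15.
Target odds = 19.
Require 15ⁿ ≥ 19 ÷ (23/977) = 18563/23.
15² = 225 falls short of 18563/23 but 15³ = 3375 reaches it, so n = 3.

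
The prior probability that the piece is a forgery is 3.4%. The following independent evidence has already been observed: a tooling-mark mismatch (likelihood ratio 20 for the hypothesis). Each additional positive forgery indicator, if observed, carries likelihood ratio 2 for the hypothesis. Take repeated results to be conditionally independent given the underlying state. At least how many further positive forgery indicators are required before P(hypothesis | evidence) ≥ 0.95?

5

Prior odds = 0.034/0.966 = 17/483.
Bayes factor of the evidence already in hand = 20.
Odds after that evidence = (17/483) × 20 = 340/483.
Target odds = 0.95/0.05 = 19.
Need 2ⁿ ≥ 19 ÷ (340/483) = 9177/340.
2⁴ = 16 falls short of 9177/340 but 2⁵ = 32 reaches it, so n = 5.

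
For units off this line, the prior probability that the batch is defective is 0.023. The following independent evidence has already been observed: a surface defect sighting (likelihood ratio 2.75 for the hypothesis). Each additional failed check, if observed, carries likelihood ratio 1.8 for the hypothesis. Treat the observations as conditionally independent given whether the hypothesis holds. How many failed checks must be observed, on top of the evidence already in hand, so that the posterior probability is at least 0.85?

8

Prior odds = 0.023/0.977 = 23/977.
Bayes factor of the evidence already in hand = 2.75.
Odds after that evidence = (23/977) × 2.75 = 253/3908.
Target odds = 0.85/0.15 = 17/3.
Need 1.8ⁿ ≥ 17/3 ÷ (253/3908) = 66436/759.
1.8⁷ = 4782969/78125 falls short of 66436/759 but 1.8⁸ = 43046721/390625 reaches it, so n = 8.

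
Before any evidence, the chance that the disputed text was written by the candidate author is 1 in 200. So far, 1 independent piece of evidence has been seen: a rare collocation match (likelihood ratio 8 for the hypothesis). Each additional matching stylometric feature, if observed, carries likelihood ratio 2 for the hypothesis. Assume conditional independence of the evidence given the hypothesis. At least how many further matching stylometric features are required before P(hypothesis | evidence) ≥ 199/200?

13

Prior odds = 0.005/0.995 = 1/199.
Bayes factor of the evidence already in hand = 8.
Odds after that evidence = (1/199) × 8 = 8/199.
Target odds = 0.995/0.005 = 199.
Need 2ⁿ ≥ 199 ÷ (8/199) = 4950.125.
2¹² = 4096 falls short of 4950.125 but 2¹³ = 8192 reaches it, so n = 13.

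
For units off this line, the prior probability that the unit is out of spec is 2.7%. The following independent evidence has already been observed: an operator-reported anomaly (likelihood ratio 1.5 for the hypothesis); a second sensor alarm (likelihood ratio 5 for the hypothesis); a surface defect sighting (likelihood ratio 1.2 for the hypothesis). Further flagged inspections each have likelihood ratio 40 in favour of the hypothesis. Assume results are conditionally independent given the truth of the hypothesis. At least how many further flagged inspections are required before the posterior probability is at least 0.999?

3

Prior odds = 0.027/0.973 = 27/973.
Combined Bayes factor of the evidence already in hand = 1.5 × 5 × 1.2 = 9.
Odds after that evidence = (27/973) × 9 = 243/973.
Target odds = 0.999/0.001 = 999.
Need 40ⁿ ≥ 999 ÷ (243/973) = 36001/9.
40² = 1600 falls short of 36001/9 but 40³ = 64000 reaches it, so n = 3.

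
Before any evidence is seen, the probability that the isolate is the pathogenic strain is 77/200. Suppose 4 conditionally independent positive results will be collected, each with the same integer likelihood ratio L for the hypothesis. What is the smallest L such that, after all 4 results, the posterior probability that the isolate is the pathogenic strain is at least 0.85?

2

Prior odds = 0.385/0.615 = 77/123.
Target odds = 0.85/0.15 = 17/3.
Need L⁴ ≥ 17/3 ÷ (77/123) = 697/77.
1⁴ = 1 < 697/77 ≤ 16 = 2⁴, so L = 2.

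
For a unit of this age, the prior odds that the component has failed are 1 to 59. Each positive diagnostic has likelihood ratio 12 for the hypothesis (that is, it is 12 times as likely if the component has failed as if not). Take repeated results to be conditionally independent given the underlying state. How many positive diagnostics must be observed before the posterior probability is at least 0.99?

4

Prior odds = 1/59.
Likelihood ratio per positive diagnostic = 12.
Target odds: 0.99 ÷ 0.01 = 99.
Require 12ⁿ ≥ 99 ÷ (1/59) = 5841.
12³ = 1728 falls short of 5841 but 12⁴ = 20736 reaches it, so n = 4.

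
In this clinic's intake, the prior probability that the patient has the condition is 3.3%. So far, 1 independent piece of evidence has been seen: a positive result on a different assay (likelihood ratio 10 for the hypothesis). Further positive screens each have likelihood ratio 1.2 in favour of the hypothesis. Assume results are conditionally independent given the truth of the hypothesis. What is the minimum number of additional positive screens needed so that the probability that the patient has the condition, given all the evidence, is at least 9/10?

18

Prior odds = 0.033/0.967 = 33/967.
Bayes factor of the evidence already in hand = 10.
Odds after that evidence = (33/967) × 10 = 330/967.
Target odds = 0.9/0.1 = 9.
Need 1.2ⁿ ≥ 9 ÷ (330/967) = 2901/110.
1.2¹⁷ ≈22.1861 falls short of 2901/110 but 1.2¹⁸ ≈26.6233 reaches it, so n = 18.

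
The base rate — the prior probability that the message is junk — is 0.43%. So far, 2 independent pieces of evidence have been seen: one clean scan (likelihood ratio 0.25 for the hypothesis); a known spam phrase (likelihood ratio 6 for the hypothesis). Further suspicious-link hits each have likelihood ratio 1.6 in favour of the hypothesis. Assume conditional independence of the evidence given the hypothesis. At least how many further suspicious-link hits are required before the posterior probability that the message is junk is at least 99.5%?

Prior odds = 0.0043/0.9957 = 43/9957.
Combined Bayes factor of the evidence already in hand = 0.25 × 6 = 1.5.
Odds after that evidence = (43/9957) × 1.5 = 43/6638.
Target odds = 0.995/0.005 = 199.
Need 1.6ⁿ ≥ 199 ÷ (43/6638) = 1320962/43.
1.6²¹ ≈19342.8 falls short of 1320962/43 but 1.6²² ≈30948.5 reaches it, so n = 22.

22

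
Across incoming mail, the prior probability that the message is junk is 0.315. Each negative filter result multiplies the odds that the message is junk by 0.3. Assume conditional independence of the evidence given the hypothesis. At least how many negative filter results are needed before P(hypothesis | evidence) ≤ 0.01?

4

Prior odds: 0.315 ÷ 0.685 = 63/137.
Likelihood ratio per negative filter result = 0.3.
Target posterior odds = 0.01/0.99 = 1/99.
Need (63/137) × 0.3ⁿ ≤ 1/99, i.e. 0.3ⁿ ≤ 137/6237.
0.3³ = 0.027 is still above 137/6237 but 0.3⁴ = 0.0081 is at or below it, so n = 4.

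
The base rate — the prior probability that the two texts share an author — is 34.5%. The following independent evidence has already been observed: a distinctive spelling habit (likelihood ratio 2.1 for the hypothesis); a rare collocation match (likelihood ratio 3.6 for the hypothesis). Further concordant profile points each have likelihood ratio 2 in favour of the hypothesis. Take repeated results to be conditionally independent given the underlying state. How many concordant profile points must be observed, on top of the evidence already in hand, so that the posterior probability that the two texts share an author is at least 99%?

5

Prior odds = 0.345/0.655 = 69/131.
Combined Bayes factor of the evidence already in hand = 2.1 × 3.6 = 7.56.
Odds after that evidence = (69/131) × 7.56 = 13041/3275.
Target odds = 0.99/0.01 = 99.
Need 2ⁿ ≥ 99 ÷ (13041/3275) = 36025/1449.
2⁴ = 16 falls short of 36025/1449 but 2⁵ = 32 reaches it, so n = 5.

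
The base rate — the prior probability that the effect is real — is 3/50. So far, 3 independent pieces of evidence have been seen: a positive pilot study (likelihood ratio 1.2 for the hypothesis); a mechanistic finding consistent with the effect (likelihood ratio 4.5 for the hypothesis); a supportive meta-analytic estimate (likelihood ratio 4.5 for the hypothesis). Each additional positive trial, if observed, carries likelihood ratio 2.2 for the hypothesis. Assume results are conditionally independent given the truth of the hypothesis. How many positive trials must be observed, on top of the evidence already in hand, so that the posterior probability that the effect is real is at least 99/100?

Prior odds = 0.06/0.94 = 3/47.
Combined Bayes factor of the evidence already in hand = 1.2 × 4.5 × 4.5 = 24.3.
Odds after that evidence = (3/47) × 24.3 = 729/470.
Target odds = 0.99/0.01 = 99.
Need 2.2ⁿ ≥ 99 ÷ (729/470) = 5170/81.
2.2⁵ = 51.53632 falls short of 5170/81 but 2.2⁶ = 1771561/15625 reaches it, so n = 6.

6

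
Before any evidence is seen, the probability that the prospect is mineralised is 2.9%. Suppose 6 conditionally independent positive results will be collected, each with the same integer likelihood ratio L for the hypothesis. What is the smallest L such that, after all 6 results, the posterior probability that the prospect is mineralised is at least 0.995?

5

Prior odds = 0.029/0.971 = 29/971.
Target odds = 0.995/0.005 = 199.
Need L⁶ ≥ 199 ÷ (29/971) = 193229/29.
4⁶ = 4096 < 193229/29 ≤ 15625 = 5⁶, so L = 5.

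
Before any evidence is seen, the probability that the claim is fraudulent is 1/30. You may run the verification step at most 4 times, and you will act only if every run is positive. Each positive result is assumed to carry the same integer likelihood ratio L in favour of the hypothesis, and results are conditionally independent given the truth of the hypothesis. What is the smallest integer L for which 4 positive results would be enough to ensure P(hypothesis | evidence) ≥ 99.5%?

Prior odds = (1/30)/(29/30) = 1/29.
Target odds = 0.995/0.005 = 199.
Need L⁴ ≥ 199 ÷ (1/29) = 5771.
8⁴ = 4096 < 5771 ≤ 6561 = 9⁴, so L = 9.

9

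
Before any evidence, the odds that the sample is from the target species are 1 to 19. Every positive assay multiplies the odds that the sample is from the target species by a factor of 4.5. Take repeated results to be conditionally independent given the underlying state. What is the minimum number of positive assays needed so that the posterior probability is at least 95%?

4

Prior odds = 1/19.
Likelihood ratio per positive assay = 4.5.
Target odds: 0.95 ÷ 0.05 = 19.
Require 4.5ⁿ ≥ 19 ÷ (1/19) = 361.
4.5³ = 91.125 falls short of 361 but 4.5⁴ = 410.0625 reaches it, so n = 4.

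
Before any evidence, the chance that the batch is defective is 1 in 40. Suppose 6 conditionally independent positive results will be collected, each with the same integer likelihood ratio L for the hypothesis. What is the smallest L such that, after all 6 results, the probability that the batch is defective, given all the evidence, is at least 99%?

Prior odds = 0.025/0.975 = 1/39.
Target odds = 0.99/0.01 = 99.
Need L⁶ ≥ 99 ÷ (1/39) = 3861.
3⁶ = 729 < 3861 ≤ 4096 = 4⁶, so L = 4.

4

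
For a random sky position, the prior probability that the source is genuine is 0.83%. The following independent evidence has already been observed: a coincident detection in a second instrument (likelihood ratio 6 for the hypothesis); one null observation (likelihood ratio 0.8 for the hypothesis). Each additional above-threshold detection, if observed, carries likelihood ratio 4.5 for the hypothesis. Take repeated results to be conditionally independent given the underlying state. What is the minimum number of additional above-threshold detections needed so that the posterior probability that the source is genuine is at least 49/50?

5

Prior odds = 0.0083/0.9917 = 83/9917.
Combined Bayes factor of the evidence already in hand = 6 × 0.8 = 4.8.
Odds after that evidence = (83/9917) × 4.8 = 1992/49585.
Target odds = 0.98/0.02 = 49.
Need 4.5ⁿ ≥ 49 ÷ (1992/49585) = 2429665/1992.
4.5⁴ = 410.0625 falls short of 2429665/1992 but 4.5⁵ = 1845.28125 reaches it, so n = 5.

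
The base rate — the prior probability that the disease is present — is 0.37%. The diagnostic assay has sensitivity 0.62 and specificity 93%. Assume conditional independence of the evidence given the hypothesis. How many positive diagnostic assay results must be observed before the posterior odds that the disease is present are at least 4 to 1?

Prior odds: 0.0037 ÷ 0.9963 = 37/9963.
False-positive rate = 1 − 0.93 = 0.07; likelihood ratio of a positive = 0.62/0.07 = 62/7.
Target odds = 4.
Need (37/9963) × (62/7)ⁿ ≥ 4, i.e. (62/7)ⁿ ≥ 39852/37.
(62/7)³ = 238328/343 falls short of 39852/37 but (62/7)⁴ = 14776336/2401 reaches it, so n = 4.

4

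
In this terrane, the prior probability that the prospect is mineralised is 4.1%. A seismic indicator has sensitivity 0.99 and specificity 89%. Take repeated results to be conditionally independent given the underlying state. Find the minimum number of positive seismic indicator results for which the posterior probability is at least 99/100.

4

Prior odds: 0.041 ÷ 0.959 = 41/959.
False-positive rate = 1 − 0.89 = 0.11; likelihood ratio of a positive = 0.99/0.11 = 9.
Target posterior odds = 0.99/0.01 = 99.
Require 9ⁿ ≥ 99 ÷ (41/959) = 94941/41.
9³ = 729 falls short of 94941/41 but 9⁴ = 6561 reaches it, so n = 4.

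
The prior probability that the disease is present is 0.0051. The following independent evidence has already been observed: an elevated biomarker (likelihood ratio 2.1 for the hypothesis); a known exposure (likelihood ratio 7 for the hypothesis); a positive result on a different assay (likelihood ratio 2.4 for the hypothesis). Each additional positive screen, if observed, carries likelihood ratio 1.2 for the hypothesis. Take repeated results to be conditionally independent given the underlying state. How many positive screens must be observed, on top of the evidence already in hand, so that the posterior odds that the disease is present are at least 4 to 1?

17

Prior odds = 0.0051/0.9949 = 51/9949.
Combined Bayes factor of the evidence already in hand = 2.1 × 7 × 2.4 = 35.28.
Odds after that evidence = (51/9949) × 35.28 = 44982/248725.
Target odds = 4.
Need 1.2ⁿ ≥ 4 ÷ (44982/248725) = 497450/22491.
1.2¹⁶ ≈18.4884 falls short of 497450/22491 but 1.2¹⁷ ≈22.1861 reaches it, so n = 17.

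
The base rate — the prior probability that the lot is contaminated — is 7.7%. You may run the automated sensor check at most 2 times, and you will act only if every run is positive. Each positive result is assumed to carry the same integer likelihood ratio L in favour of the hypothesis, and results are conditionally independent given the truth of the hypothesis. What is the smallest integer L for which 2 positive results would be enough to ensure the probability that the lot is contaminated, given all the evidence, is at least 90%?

11

Prior odds = 0.077/0.923 = 77/923.
Target odds = 0.9/0.1 = 9.
Need L² ≥ 9 ÷ (77/923) = 8307/77.
10² = 100 < 8307/77 ≤ 121 = 11², so L = 11.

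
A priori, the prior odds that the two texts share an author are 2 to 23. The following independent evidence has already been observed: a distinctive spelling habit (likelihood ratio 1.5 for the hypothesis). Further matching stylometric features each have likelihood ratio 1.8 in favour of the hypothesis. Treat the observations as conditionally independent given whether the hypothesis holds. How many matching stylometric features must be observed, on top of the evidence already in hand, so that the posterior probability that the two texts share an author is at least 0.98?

11

Prior odds = 2/23.
Bayes factor of the evidence already in hand = 1.5.
Odds after that evidence = (2/23) × 1.5 = 3/23.
Target odds = 0.98/0.02 = 49.
Need 1.8ⁿ ≥ 49 ÷ (3/23) = 1127/3.
1.8¹⁰ ≈357.047 falls short of 1127/3 but 1.8¹¹ ≈642.684 reaches it, so n = 11.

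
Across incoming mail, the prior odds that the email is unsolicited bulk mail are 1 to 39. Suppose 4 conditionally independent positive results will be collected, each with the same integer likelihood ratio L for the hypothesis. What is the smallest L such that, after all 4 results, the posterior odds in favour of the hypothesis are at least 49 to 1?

7

Prior odds = 1/39.
Target odds = 49.
Need L⁴ ≥ 49 ÷ (1/39) = 1911.
6⁴ = 1296 < 1911 ≤ 2401 = 7⁴, so L = 7.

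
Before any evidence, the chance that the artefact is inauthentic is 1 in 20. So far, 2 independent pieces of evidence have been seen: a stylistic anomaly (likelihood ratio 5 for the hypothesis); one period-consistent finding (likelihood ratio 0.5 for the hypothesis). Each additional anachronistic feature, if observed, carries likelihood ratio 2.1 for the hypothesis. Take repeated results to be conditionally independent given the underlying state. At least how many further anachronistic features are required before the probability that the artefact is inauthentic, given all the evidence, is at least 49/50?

8

Prior odds = 0.05/0.95 = 1/19.
Combined Bayes factor of the evidence already in hand = 5 × 0.5 = 2.5.
Odds after that evidence = (1/19) × 2.5 = 5/38.
Target odds = 0.98/0.02 = 49.
Need 2.1ⁿ ≥ 49 ÷ (5/38) = 372.4.
2.1⁷ ≈180.109 falls short of 372.4 but 2.1⁸ ≈378.229 reaches it, so n = 8.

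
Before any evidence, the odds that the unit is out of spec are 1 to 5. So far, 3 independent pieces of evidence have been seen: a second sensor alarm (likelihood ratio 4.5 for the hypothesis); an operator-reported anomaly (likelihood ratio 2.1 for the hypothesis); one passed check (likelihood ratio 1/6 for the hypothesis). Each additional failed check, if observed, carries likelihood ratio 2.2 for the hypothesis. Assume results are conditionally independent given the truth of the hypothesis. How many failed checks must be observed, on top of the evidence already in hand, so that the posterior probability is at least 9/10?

5

Prior odds = 0.2.
Combined Bayes factor of the evidence already in hand = 4.5 × 2.1 × (1/6) = 1.575.
Odds after that evidence = 0.2 × 1.575 = 0.315.
Target odds = 0.9/0.1 = 9.
Need 2.2ⁿ ≥ 9 ÷ 0.315 = 200/7.
2.2⁴ = 23.4256 falls short of 200/7 but 2.2⁵ = 51.53632 reaches it, so n = 5.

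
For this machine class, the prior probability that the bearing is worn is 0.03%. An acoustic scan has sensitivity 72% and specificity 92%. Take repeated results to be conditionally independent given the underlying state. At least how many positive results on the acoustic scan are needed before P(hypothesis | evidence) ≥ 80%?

5

Prior odds: 0.0003 ÷ 0.9997 = 3/9997.
False-positive rate = 1 − 0.92 = 0.08; likelihood ratio of a positive = 0.72/0.08 = 9.
Target posterior odds = 0.8/0.2 = 4.
Need (3/9997) × 9ⁿ ≥ 4, i.e. 9ⁿ ≥ 39988/3.
9⁴ = 6561 falls short of 39988/3 but 9⁵ = 59049 reaches it, so n = 5.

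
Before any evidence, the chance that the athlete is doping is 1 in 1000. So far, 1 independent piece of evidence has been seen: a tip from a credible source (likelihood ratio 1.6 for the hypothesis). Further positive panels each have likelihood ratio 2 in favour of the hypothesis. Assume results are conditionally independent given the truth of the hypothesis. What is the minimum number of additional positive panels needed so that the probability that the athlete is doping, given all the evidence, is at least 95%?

Prior odds = 0.001/0.999 = 1/999.
Bayes factor of the evidence already in hand = 1.6.
Odds after that evidence = (1/999) × 1.6 = 8/4995.
Target odds = 0.95/0.05 = 19.
Need 2ⁿ ≥ 19 ÷ (8/4995) = 11863.125.
2¹³ = 8192 falls short of 11863.125 but 2¹⁴ = 16384 reaches it, so n = 14.

14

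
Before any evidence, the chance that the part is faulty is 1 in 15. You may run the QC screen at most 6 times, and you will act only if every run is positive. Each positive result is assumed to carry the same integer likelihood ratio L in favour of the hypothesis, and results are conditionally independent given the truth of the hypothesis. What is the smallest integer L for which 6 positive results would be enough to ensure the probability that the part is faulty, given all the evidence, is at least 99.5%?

Prior odds = (1/15)/(14/15) = 1/14.
Target odds = 0.995/0.005 = 199.
Need L⁶ ≥ 199 ÷ (1/14) = 2786.
3⁶ = 729 < 2786 ≤ 4096 = 4⁶, so L = 4.

4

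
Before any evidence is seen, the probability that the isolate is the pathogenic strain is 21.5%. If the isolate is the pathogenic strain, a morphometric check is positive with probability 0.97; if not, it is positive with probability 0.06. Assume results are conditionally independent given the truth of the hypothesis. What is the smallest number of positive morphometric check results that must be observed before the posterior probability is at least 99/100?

Prior odds = 0.215/0.785 = 43/157.
Likelihood ratio of a positive = 0.97/0.06 = 97/6.
Target odds: 0.99 ÷ 0.01 = 99.
Need (43/157) × (97/6)ⁿ ≥ 99, i.e. (97/6)ⁿ ≥ 15543/43.
(97/6)² = 9409/36 falls short of 15543/43 but (97/6)³ = 912673/216 reaches it, so n = 3.

3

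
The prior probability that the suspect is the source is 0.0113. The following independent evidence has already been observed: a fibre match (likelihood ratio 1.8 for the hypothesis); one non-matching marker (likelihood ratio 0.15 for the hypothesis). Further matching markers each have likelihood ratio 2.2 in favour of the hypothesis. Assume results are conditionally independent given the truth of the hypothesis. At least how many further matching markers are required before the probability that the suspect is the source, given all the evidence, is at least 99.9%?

Prior odds = 0.0113/0.9887 = 113/9887.
Combined Bayes factor of the evidence already in hand = 1.8 × 0.15 = 0.27.
Odds after that evidence = (113/9887) × 0.27 = 3051/988700.
Target odds = 0.999/0.001 = 999.
Need 2.2ⁿ ≥ 999 ÷ (3051/988700) = 36581900/113.
2.2¹⁶ ≈301136 falls short of 36581900/113 but 2.2¹⁷ ≈662500 reaches it, so n = 17.

17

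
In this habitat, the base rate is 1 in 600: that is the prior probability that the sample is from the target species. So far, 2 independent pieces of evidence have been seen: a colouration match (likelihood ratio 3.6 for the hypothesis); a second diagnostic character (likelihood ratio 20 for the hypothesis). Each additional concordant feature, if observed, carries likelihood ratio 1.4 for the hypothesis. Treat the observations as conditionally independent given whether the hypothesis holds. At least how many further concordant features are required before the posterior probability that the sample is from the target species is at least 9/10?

13

Prior odds = (1/600)/(599/600) = 1/599.
Combined Bayes factor of the evidence already in hand = 3.6 × 20 = 72.
Odds after that evidence = (1/599) × 72 = 72/599.
Target odds = 0.9/0.1 = 9.
Need 1.4ⁿ ≥ 9 ÷ (72/599) = 74.875.
1.4¹² ≈56.6939 falls short of 74.875 but 1.4¹³ ≈79.3715 reaches it, so n = 13.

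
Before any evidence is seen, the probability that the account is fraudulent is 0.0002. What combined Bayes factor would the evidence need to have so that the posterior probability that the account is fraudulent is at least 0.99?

494901

Prior odds = 0.0002/0.9998 = 1/4999.
Target odds = 0.99/0.01 = 99.
Required Bayes factor = 99 ÷ (1/4999) = 494901.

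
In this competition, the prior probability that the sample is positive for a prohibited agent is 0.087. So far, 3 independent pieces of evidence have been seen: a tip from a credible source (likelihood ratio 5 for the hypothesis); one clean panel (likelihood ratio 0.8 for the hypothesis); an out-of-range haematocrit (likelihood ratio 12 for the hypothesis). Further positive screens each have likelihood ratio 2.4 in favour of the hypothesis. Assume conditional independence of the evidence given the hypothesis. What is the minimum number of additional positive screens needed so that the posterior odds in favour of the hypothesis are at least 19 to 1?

Prior odds = 0.087/0.913 = 87/913.
Combined Bayes factor of the evidence already in hand = 5 × 0.8 × 12 = 48.
Odds after that evidence = (87/913) × 48 = 4176/913.
Target odds = 19.
Need 2.4ⁿ ≥ 19 ÷ (4176/913) = 17347/4176.
2.4¹ = 2.4 falls short of 17347/4176 but 2.4² = 5.76 reaches it, so n = 2.

2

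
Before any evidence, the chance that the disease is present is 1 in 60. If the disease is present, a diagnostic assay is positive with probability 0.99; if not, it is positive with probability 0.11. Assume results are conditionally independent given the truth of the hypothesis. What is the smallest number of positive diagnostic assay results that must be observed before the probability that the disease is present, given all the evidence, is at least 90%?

3

Prior odds = (1/60)/(59/60) = 1/59.
Likelihood ratio of a positive = 0.99/0.11 = 9.
Target posterior odds = 0.9/0.1 = 9.
Require 9ⁿ ≥ 9 ÷ (1/59) = 531.
9² = 81 falls short of 531 but 9³ = 729 reaches it, so n = 3.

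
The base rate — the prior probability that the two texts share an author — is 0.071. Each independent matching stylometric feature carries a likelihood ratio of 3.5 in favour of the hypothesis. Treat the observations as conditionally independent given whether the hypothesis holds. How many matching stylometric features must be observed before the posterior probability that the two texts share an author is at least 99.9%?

Prior odds = 0.071/0.929 = 71/929.
Likelihood ratio per matching stylometric feature = 3.5.
Target posterior odds = 0.999/0.001 = 999.
Need (71/929) × 3.5ⁿ ≥ 999, i.e. 3.5ⁿ ≥ 928071/71.
3.5⁷ = 823543/128 falls short of 928071/71 but 3.5⁸ = 5764801/256 reaches it, so n = 8.

8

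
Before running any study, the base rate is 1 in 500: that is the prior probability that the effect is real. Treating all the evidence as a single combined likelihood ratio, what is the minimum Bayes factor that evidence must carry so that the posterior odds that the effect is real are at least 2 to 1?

998

Prior odds = 0.002/0.998 = 1/499.
Target odds = 2.
Required Bayes factor = 2 ÷ (1/499) = 998.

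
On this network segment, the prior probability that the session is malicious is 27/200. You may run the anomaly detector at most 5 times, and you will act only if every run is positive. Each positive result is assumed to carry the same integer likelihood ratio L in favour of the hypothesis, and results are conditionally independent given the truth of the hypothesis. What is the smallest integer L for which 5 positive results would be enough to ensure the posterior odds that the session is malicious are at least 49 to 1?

Prior odds = 0.135/0.865 = 27/173.
Target odds = 49.
Need L⁵ ≥ 49 ÷ (27/173) = 8477/27.
3⁵ = 243 < 8477/27 ≤ 1024 = 4⁵, so L = 4.

4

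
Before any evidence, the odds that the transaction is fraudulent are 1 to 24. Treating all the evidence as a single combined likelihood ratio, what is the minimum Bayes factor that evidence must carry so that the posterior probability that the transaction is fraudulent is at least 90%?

216

Prior odds = 1/24.
Target odds = 0.9/0.1 = 9.
Required Bayes factor = 9 ÷ (1/24) = 216.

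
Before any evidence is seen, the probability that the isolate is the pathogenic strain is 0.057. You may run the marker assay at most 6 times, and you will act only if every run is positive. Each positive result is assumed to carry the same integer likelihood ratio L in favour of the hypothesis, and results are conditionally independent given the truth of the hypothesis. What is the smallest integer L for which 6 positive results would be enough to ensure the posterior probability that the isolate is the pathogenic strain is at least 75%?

Prior odds = 0.057/0.943 = 57/943.
Target odds = 0.75/0.25 = 3.
Need L⁶ ≥ 3 ÷ (57/943) = 943/19.
1⁶ = 1 < 943/19 ≤ 64 = 2⁶, so L = 2.

2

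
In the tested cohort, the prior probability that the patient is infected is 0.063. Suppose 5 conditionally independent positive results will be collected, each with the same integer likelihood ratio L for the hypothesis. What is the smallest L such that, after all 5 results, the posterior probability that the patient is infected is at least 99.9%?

7

Prior odds = 0.063/0.937 = 63/937.
Target odds = 0.999/0.001 = 999.
Need L⁵ ≥ 999 ÷ (63/937) = 104007/7.
6⁵ = 7776 < 104007/7 ≤ 16807 = 7⁵, so L = 7.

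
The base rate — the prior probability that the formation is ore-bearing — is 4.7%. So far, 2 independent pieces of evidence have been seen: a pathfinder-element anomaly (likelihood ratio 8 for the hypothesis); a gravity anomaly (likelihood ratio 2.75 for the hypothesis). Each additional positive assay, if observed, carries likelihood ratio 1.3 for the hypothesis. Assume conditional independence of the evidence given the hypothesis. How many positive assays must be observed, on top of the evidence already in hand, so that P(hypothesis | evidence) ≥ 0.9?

Prior odds = 0.047/0.953 = 47/953.
Combined Bayes factor of the evidence already in hand = 8 × 2.75 = 22.
Odds after that evidence = (47/953) × 22 = 1034/953.
Target odds = 0.9/0.1 = 9.
Need 1.3ⁿ ≥ 9 ÷ (1034/953) = 8577/1034.
1.3⁸ = 815730721/100000000 falls short of 8577/1034 but 1.3⁹ ≈10.6045 reaches it, so n = 9.

9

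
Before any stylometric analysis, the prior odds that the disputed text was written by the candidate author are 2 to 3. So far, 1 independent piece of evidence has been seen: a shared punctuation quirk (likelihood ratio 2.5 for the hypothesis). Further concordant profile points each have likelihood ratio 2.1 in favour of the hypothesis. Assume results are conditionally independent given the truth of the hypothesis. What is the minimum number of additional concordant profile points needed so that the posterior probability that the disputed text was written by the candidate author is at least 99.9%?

9

Prior odds = 2/3.
Bayes factor of the evidence already in hand = 2.5.
Odds after that evidence = (2/3) × 2.5 = 5/3.
Target odds = 0.999/0.001 = 999.
Need 2.1ⁿ ≥ 999 ÷ (5/3) = 599.4.
2.1⁸ ≈378.229 falls short of 599.4 but 2.1⁹ ≈794.28 reaches it, so n = 9.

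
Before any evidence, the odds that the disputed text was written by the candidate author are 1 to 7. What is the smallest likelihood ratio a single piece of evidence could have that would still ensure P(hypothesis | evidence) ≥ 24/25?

168

Prior odds = 1/7.
Target odds = 0.96/0.04 = 24.
Required Bayes factor = 24 ÷ (1/7) = 168.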